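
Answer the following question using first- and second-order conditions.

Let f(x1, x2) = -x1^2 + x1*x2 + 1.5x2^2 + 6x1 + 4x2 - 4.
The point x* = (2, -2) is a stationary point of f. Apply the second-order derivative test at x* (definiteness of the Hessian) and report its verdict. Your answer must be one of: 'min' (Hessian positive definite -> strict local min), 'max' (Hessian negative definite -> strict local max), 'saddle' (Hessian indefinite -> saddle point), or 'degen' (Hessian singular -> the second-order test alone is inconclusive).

Compute the Hessian H = grad^2 f:
  H = [[-2, 1], [1, 3]]
Verify stationarity: grad f(x*) = H x* + g = (0, 0).
Eigenvalues of H: -2.1926, 3.1926.
Eigenvalues have mixed signs, so H is indefinite -> x* is a saddle point.

saddle


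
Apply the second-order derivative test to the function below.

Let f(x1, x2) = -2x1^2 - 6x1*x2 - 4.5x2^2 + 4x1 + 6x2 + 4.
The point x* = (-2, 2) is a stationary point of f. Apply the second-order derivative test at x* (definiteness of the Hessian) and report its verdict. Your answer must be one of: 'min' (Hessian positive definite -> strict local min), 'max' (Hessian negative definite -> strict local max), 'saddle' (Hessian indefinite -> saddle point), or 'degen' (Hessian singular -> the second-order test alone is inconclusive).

Compute the Hessian H = grad^2 f:
  H = [[-4, -6], [-6, -9]]
Verify stationarity: grad f(x*) = H x* + g = (0, 0).
Eigenvalues of H: -13, 0.
H has a zero eigenvalue (singular; negative semidefinite but not definite), so H is neither positive definite, negative definite, nor indefinite. The second-order test alone is inconclusive -> degen.
(Indeed, f is constant along the null direction of H through x*, so x* is not a strict local extremum.)

degen


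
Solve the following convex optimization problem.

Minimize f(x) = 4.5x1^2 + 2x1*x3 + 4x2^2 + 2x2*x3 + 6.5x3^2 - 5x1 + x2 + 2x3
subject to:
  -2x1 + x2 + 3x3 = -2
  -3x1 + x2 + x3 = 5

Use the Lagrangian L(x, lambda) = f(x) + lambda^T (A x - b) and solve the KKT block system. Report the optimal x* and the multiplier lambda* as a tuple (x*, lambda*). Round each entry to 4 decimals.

Form the Lagrangian:
  L(x, lambda) = (1/2) x^T Q x + c^T x + lambda^T (A x - b)
Stationarity (grad_x L = 0): Q x + c + A^T lambda = 0.
Primal feasibility: A x = b.

This gives the KKT block system:
  [ Q   A^T ] [ x     ]   [-c ]
  [ A    0  ] [ lambda ] = [ b ]

Solving the linear system:
  x*      = (-2.1556, 0.9556, -2.4222)
  lambda* = (17.8444, -21.6444)
  f(x*)   = 75.4

x* = (-2.1556, 0.9556, -2.4222), lambda* = (17.8444, -21.6444)


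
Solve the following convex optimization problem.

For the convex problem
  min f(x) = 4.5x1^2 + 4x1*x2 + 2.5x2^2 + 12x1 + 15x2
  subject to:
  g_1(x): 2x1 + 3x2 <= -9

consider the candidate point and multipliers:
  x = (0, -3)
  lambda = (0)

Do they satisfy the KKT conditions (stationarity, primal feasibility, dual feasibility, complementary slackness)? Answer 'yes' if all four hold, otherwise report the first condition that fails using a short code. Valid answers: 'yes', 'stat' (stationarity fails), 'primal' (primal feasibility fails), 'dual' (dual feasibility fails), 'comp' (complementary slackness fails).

Gradient of f: grad f(x) = Q x + c = (0, 0)
Constraint values g_i(x) = a_i^T x - b_i:
  g_1((0, -3)) = 0
Stationarity residual: grad f(x) + sum_i lambda_i a_i = (0, 0)
  -> stationarity OK
Primal feasibility (all g_i <= 0): OK
Dual feasibility (all lambda_i >= 0): OK
Complementary slackness (lambda_i * g_i(x) = 0 for all i): OK

Verdict: yes, KKT holds.

yes


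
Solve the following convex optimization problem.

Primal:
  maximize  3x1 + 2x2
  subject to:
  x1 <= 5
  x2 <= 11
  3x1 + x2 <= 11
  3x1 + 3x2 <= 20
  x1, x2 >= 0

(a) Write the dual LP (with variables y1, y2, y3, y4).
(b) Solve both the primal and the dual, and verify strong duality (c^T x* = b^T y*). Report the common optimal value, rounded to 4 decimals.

The standard primal-dual pair for 'max c^T x s.t. A x <= b, x >= 0' is:
  Dual:  min b^T y  s.t.  A^T y >= c,  y >= 0.

So the dual LP is:
  minimize  5y1 + 11y2 + 11y3 + 20y4
  subject to:
    y1 + 3y3 + 3y4 >= 3
    y2 + y3 + 3y4 >= 2
    y1, y2, y3, y4 >= 0

Solving the primal: x* = (2.1667, 4.5).
  primal value c^T x* = 15.5.
Solving the dual: y* = (0, 0, 0.5, 0.5).
  dual value b^T y* = 15.5.
Strong duality: c^T x* = b^T y*. Confirmed.

15.5


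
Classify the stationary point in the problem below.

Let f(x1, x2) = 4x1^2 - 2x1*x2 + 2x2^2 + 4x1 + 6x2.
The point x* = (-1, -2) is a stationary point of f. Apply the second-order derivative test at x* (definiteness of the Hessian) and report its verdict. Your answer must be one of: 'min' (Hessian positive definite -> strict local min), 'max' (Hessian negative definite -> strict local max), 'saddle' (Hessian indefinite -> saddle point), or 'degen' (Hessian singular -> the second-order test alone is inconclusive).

Compute the Hessian H = grad^2 f:
  H = [[8, -2], [-2, 4]]
Verify stationarity: grad f(x*) = H x* + g = (0, 0).
Eigenvalues of H: 3.1716, 8.8284.
Both eigenvalues > 0, so H is positive definite -> x* is a strict local min.

min


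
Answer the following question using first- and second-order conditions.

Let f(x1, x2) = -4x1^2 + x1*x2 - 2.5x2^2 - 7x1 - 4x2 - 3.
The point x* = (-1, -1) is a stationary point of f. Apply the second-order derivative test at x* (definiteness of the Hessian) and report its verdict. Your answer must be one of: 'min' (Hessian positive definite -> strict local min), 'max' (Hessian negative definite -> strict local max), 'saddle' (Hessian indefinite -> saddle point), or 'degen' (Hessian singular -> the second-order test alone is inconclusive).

Compute the Hessian H = grad^2 f:
  H = [[-8, 1], [1, -5]]
Verify stationarity: grad f(x*) = H x* + g = (0, 0).
Eigenvalues of H: -8.3028, -4.6972.
Both eigenvalues < 0, so H is negative definite -> x* is a strict local max.

max


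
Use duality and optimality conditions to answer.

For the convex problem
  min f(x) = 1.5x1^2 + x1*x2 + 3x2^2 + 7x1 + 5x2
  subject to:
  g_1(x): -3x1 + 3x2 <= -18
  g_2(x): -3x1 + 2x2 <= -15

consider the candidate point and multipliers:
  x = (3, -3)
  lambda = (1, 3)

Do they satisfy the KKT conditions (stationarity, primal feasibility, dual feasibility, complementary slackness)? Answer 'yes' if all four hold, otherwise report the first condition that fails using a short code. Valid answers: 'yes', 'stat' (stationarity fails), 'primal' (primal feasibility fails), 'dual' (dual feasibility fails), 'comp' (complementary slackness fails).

Gradient of f: grad f(x) = Q x + c = (13, -10)
Constraint values g_i(x) = a_i^T x - b_i:
  g_1((3, -3)) = 0
  g_2((3, -3)) = 0
Stationarity residual: grad f(x) + sum_i lambda_i a_i = (1, -1)
  -> stationarity FAILS
Primal feasibility (all g_i <= 0): OK
Dual feasibility (all lambda_i >= 0): OK
Complementary slackness (lambda_i * g_i(x) = 0 for all i): OK

Verdict: the first failing condition is stationarity -> stat.

stat


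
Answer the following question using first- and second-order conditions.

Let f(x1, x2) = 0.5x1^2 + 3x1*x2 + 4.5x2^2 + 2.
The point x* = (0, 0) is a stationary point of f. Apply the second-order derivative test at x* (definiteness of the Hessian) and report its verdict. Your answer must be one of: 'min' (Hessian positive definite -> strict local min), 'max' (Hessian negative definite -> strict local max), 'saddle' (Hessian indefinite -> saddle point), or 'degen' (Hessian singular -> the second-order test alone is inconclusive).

Compute the Hessian H = grad^2 f:
  H = [[1, 3], [3, 9]]
Verify stationarity: grad f(x*) = H x* + g = (0, 0).
Eigenvalues of H: 0, 10.
H has a zero eigenvalue (singular; positive semidefinite but not definite), so H is neither positive definite, negative definite, nor indefinite. The second-order test alone is inconclusive -> degen.
(Indeed, f is constant along the null direction of H through x*, so x* is not a strict local extremum.)

degen


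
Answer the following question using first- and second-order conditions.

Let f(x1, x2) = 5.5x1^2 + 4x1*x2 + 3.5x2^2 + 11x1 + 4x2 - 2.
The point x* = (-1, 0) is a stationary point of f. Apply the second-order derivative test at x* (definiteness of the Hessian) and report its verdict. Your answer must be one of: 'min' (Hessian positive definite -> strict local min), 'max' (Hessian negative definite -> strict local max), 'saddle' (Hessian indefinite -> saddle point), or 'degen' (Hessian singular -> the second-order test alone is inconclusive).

Compute the Hessian H = grad^2 f:
  H = [[11, 4], [4, 7]]
Verify stationarity: grad f(x*) = H x* + g = (0, 0).
Eigenvalues of H: 4.5279, 13.4721.
Both eigenvalues > 0, so H is positive definite -> x* is a strict local min.

min


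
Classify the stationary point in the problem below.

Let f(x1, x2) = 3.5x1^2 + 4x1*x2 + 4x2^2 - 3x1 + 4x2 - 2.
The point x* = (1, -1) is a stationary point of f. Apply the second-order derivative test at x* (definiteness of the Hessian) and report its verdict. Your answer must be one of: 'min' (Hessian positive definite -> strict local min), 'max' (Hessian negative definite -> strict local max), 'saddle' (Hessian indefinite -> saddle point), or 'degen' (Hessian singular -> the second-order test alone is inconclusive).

Compute the Hessian H = grad^2 f:
  H = [[7, 4], [4, 8]]
Verify stationarity: grad f(x*) = H x* + g = (0, 0).
Eigenvalues of H: 3.4689, 11.5311.
Both eigenvalues > 0, so H is positive definite -> x* is a strict local min.

min


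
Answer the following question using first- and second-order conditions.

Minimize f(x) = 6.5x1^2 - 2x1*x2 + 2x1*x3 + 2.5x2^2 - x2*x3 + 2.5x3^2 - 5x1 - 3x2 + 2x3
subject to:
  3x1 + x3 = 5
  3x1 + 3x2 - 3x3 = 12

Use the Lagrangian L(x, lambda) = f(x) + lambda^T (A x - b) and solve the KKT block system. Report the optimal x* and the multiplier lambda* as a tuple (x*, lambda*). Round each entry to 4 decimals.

Form the Lagrangian:
  L(x, lambda) = (1/2) x^T Q x + c^T x + lambda^T (A x - b)
Stationarity (grad_x L = 0): Q x + c + A^T lambda = 0.
Primal feasibility: A x = b.

This gives the KKT block system:
  [ Q   A^T ] [ x     ]   [-c ]
  [ A    0  ] [ lambda ] = [ b ]

Solving the linear system:
  x*      = (1.822, 1.7119, -0.4661)
  lambda* = (-3.9831, -0.7938)
  f(x*)   = 7.1314

x* = (1.822, 1.7119, -0.4661), lambda* = (-3.9831, -0.7938)


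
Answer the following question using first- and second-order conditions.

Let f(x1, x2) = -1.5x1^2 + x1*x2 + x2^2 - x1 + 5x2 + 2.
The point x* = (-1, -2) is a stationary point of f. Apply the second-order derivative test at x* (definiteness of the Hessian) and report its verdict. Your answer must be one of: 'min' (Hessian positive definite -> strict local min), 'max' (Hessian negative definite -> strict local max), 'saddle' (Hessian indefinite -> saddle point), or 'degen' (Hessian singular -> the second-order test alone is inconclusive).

Compute the Hessian H = grad^2 f:
  H = [[-3, 1], [1, 2]]
Verify stationarity: grad f(x*) = H x* + g = (0, 0).
Eigenvalues of H: -3.1926, 2.1926.
Eigenvalues have mixed signs, so H is indefinite -> x* is a saddle point.

saddle


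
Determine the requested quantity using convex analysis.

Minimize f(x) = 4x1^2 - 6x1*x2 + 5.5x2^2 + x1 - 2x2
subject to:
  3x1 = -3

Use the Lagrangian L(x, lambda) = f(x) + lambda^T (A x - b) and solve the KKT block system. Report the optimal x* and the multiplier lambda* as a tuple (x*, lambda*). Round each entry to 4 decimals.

Form the Lagrangian:
  L(x, lambda) = (1/2) x^T Q x + c^T x + lambda^T (A x - b)
Stationarity (grad_x L = 0): Q x + c + A^T lambda = 0.
Primal feasibility: A x = b.

This gives the KKT block system:
  [ Q   A^T ] [ x     ]   [-c ]
  [ A    0  ] [ lambda ] = [ b ]

Solving the linear system:
  x*      = (-1, -0.3636)
  lambda* = (1.6061)
  f(x*)   = 2.2727

x* = (-1, -0.3636), lambda* = (1.6061)


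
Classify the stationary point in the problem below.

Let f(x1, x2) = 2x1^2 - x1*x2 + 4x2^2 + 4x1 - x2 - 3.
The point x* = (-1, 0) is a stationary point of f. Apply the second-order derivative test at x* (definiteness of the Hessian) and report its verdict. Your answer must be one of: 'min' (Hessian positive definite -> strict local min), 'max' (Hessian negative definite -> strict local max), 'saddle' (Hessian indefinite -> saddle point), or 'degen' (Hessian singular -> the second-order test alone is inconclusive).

Compute the Hessian H = grad^2 f:
  H = [[4, -1], [-1, 8]]
Verify stationarity: grad f(x*) = H x* + g = (0, 0).
Eigenvalues of H: 3.7639, 8.2361.
Both eigenvalues > 0, so H is positive definite -> x* is a strict local min.

min


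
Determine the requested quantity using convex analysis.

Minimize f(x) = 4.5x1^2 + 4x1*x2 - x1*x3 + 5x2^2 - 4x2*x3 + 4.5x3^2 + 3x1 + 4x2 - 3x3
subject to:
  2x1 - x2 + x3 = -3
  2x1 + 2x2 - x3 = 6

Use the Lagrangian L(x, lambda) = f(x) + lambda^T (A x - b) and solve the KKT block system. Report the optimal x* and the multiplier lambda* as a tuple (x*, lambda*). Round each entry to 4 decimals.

Form the Lagrangian:
  L(x, lambda) = (1/2) x^T Q x + c^T x + lambda^T (A x - b)
Stationarity (grad_x L = 0): Q x + c + A^T lambda = 0.
Primal feasibility: A x = b.

This gives the KKT block system:
  [ Q   A^T ] [ x     ]   [-c ]
  [ A    0  ] [ lambda ] = [ b ]

Solving the linear system:
  x*      = (0.1103, 2.5587, -0.6619)
  lambda* = (5.9288, -13.3737)
  f(x*)   = 55.29

x* = (0.1103, 2.5587, -0.6619), lambda* = (5.9288, -13.3737)


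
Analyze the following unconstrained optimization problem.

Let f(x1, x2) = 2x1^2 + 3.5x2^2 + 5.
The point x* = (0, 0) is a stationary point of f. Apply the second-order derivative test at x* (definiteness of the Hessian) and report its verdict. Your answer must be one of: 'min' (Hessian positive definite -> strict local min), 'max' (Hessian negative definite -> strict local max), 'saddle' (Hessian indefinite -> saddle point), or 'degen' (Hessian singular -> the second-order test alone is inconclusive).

Compute the Hessian H = grad^2 f:
  H = [[4, 0], [0, 7]]
Verify stationarity: grad f(x*) = H x* + g = (0, 0).
Eigenvalues of H: 4, 7.
Both eigenvalues > 0, so H is positive definite -> x* is a strict local min.

min


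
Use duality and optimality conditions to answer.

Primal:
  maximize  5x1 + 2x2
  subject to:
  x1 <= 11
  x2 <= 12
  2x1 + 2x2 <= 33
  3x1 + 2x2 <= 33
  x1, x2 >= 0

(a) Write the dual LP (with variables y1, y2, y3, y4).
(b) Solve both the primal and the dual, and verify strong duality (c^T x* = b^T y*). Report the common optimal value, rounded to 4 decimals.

The standard primal-dual pair for 'max c^T x s.t. A x <= b, x >= 0' is:
  Dual:  min b^T y  s.t.  A^T y >= c,  y >= 0.

So the dual LP is:
  minimize  11y1 + 12y2 + 33y3 + 33y4
  subject to:
    y1 + 2y3 + 3y4 >= 5
    y2 + 2y3 + 2y4 >= 2
    y1, y2, y3, y4 >= 0

Solving the primal: x* = (11, 0).
  primal value c^T x* = 55.
Solving the dual: y* = (0, 0, 0, 1.6667).
  dual value b^T y* = 55.
Strong duality: c^T x* = b^T y*. Confirmed.

55


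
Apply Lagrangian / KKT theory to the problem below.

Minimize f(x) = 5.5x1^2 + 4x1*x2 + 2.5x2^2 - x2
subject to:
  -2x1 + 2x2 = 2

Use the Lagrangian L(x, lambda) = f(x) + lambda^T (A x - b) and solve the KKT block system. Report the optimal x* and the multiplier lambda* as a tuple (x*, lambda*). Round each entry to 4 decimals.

Form the Lagrangian:
  L(x, lambda) = (1/2) x^T Q x + c^T x + lambda^T (A x - b)
Stationarity (grad_x L = 0): Q x + c + A^T lambda = 0.
Primal feasibility: A x = b.

This gives the KKT block system:
  [ Q   A^T ] [ x     ]   [-c ]
  [ A    0  ] [ lambda ] = [ b ]

Solving the linear system:
  x*      = (-0.3333, 0.6667)
  lambda* = (-0.5)
  f(x*)   = 0.1667

x* = (-0.3333, 0.6667), lambda* = (-0.5)


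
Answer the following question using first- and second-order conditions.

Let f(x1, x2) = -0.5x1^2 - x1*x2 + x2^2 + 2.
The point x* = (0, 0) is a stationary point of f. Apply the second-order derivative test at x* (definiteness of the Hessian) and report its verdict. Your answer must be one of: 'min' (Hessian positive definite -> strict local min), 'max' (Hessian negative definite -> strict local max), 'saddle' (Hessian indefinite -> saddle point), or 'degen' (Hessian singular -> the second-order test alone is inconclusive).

Compute the Hessian H = grad^2 f:
  H = [[-1, -1], [-1, 2]]
Verify stationarity: grad f(x*) = H x* + g = (0, 0).
Eigenvalues of H: -1.3028, 2.3028.
Eigenvalues have mixed signs, so H is indefinite -> x* is a saddle point.

saddle


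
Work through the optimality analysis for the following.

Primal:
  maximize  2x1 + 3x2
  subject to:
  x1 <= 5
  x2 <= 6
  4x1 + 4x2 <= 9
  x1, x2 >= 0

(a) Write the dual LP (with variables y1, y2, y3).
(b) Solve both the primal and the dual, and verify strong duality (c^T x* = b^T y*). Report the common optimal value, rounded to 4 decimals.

The standard primal-dual pair for 'max c^T x s.t. A x <= b, x >= 0' is:
  Dual:  min b^T y  s.t.  A^T y >= c,  y >= 0.

So the dual LP is:
  minimize  5y1 + 6y2 + 9y3
  subject to:
    y1 + 4y3 >= 2
    y2 + 4y3 >= 3
    y1, y2, y3 >= 0

Solving the primal: x* = (0, 2.25).
  primal value c^T x* = 6.75.
Solving the dual: y* = (0, 0, 0.75).
  dual value b^T y* = 6.75.
Strong duality: c^T x* = b^T y*. Confirmed.

6.75


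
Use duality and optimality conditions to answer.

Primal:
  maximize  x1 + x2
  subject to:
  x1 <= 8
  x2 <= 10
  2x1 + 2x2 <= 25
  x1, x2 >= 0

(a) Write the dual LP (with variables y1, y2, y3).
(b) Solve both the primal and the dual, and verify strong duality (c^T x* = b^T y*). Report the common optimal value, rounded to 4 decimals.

The standard primal-dual pair for 'max c^T x s.t. A x <= b, x >= 0' is:
  Dual:  min b^T y  s.t.  A^T y >= c,  y >= 0.

So the dual LP is:
  minimize  8y1 + 10y2 + 25y3
  subject to:
    y1 + 2y3 >= 1
    y2 + 2y3 >= 1
    y1, y2, y3 >= 0

Solving the primal: x* = (2.5, 10).
  primal value c^T x* = 12.5.
Solving the dual: y* = (0, 0, 0.5).
  dual value b^T y* = 12.5.
Strong duality: c^T x* = b^T y*. Confirmed.

12.5


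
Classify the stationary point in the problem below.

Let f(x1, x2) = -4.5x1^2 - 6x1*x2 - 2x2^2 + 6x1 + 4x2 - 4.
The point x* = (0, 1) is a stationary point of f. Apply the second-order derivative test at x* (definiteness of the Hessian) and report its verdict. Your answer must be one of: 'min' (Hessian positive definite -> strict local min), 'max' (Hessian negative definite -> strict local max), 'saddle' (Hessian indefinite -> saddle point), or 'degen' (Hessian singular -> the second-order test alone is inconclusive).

Compute the Hessian H = grad^2 f:
  H = [[-9, -6], [-6, -4]]
Verify stationarity: grad f(x*) = H x* + g = (0, 0).
Eigenvalues of H: -13, 0.
H has a zero eigenvalue (singular; negative semidefinite but not definite), so H is neither positive definite, negative definite, nor indefinite. The second-order test alone is inconclusive -> degen.
(Indeed, f is constant along the null direction of H through x*, so x* is not a strict local extremum.)

degen


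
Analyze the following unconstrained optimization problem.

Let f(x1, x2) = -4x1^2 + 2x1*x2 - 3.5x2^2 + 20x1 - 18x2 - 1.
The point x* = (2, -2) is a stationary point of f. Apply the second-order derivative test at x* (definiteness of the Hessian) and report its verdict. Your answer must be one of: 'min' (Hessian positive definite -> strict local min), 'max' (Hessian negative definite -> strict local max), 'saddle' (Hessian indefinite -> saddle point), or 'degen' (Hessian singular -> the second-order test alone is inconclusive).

Compute the Hessian H = grad^2 f:
  H = [[-8, 2], [2, -7]]
Verify stationarity: grad f(x*) = H x* + g = (0, 0).
Eigenvalues of H: -9.5616, -5.4384.
Both eigenvalues < 0, so H is negative definite -> x* is a strict local max.

max


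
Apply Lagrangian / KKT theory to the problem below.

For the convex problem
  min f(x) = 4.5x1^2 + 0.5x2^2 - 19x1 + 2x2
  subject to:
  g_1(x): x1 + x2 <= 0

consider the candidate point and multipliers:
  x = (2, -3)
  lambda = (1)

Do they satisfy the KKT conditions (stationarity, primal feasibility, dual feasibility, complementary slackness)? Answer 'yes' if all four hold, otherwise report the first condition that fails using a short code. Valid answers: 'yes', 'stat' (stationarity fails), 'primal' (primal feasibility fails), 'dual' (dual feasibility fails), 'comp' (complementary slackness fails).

Gradient of f: grad f(x) = Q x + c = (-1, -1)
Constraint values g_i(x) = a_i^T x - b_i:
  g_1((2, -3)) = -1
Stationarity residual: grad f(x) + sum_i lambda_i a_i = (0, 0)
  -> stationarity OK
Primal feasibility (all g_i <= 0): OK
Dual feasibility (all lambda_i >= 0): OK
Complementary slackness (lambda_i * g_i(x) = 0 for all i): FAILS

Verdict: the first failing condition is complementary_slackness -> comp.

comp


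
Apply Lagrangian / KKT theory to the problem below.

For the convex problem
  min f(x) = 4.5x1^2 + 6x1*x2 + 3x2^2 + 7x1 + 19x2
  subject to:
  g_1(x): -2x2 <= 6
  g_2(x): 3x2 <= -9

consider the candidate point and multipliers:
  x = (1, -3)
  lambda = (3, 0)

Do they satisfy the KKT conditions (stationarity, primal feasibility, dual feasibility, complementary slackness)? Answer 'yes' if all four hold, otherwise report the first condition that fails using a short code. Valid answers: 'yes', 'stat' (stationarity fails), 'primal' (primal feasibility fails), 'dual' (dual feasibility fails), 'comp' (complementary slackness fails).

Gradient of f: grad f(x) = Q x + c = (-2, 7)
Constraint values g_i(x) = a_i^T x - b_i:
  g_1((1, -3)) = 0
  g_2((1, -3)) = 0
Stationarity residual: grad f(x) + sum_i lambda_i a_i = (-2, 1)
  -> stationarity FAILS
Primal feasibility (all g_i <= 0): OK
Dual feasibility (all lambda_i >= 0): OK
Complementary slackness (lambda_i * g_i(x) = 0 for all i): OK

Verdict: the first failing condition is stationarity -> stat.

stat


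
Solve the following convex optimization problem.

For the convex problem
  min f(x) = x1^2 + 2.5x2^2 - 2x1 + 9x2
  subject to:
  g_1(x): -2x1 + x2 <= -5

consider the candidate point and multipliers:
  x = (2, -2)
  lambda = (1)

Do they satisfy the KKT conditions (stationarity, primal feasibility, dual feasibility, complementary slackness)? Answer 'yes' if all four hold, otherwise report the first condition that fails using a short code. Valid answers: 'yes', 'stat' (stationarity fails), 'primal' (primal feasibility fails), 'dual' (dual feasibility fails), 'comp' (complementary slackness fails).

Gradient of f: grad f(x) = Q x + c = (2, -1)
Constraint values g_i(x) = a_i^T x - b_i:
  g_1((2, -2)) = -1
Stationarity residual: grad f(x) + sum_i lambda_i a_i = (0, 0)
  -> stationarity OK
Primal feasibility (all g_i <= 0): OK
Dual feasibility (all lambda_i >= 0): OK
Complementary slackness (lambda_i * g_i(x) = 0 for all i): FAILS

Verdict: the first failing condition is complementary_slackness -> comp.

comp


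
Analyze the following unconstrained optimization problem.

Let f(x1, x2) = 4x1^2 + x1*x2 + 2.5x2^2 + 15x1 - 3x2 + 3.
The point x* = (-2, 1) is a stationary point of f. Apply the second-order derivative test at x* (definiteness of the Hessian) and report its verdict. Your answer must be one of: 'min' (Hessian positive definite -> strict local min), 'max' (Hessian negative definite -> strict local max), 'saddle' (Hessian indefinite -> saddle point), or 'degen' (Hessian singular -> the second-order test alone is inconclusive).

Compute the Hessian H = grad^2 f:
  H = [[8, 1], [1, 5]]
Verify stationarity: grad f(x*) = H x* + g = (0, 0).
Eigenvalues of H: 4.6972, 8.3028.
Both eigenvalues > 0, so H is positive definite -> x* is a strict local min.

min


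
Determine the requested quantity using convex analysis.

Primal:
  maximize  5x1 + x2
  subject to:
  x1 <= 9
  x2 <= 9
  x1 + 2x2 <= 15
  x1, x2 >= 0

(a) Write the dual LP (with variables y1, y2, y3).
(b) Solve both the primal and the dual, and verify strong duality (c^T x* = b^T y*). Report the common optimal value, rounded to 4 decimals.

The standard primal-dual pair for 'max c^T x s.t. A x <= b, x >= 0' is:
  Dual:  min b^T y  s.t.  A^T y >= c,  y >= 0.

So the dual LP is:
  minimize  9y1 + 9y2 + 15y3
  subject to:
    y1 + y3 >= 5
    y2 + 2y3 >= 1
    y1, y2, y3 >= 0

Solving the primal: x* = (9, 3).
  primal value c^T x* = 48.
Solving the dual: y* = (4.5, 0, 0.5).
  dual value b^T y* = 48.
Strong duality: c^T x* = b^T y*. Confirmed.

48


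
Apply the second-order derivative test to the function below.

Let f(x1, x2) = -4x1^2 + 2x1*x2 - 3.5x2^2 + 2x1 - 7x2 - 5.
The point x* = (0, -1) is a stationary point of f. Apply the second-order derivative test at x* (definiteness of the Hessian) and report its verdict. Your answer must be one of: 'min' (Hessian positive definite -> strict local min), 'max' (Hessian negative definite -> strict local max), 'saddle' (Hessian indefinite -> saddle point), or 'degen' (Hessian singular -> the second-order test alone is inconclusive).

Compute the Hessian H = grad^2 f:
  H = [[-8, 2], [2, -7]]
Verify stationarity: grad f(x*) = H x* + g = (0, 0).
Eigenvalues of H: -9.5616, -5.4384.
Both eigenvalues < 0, so H is negative definite -> x* is a strict local max.

max


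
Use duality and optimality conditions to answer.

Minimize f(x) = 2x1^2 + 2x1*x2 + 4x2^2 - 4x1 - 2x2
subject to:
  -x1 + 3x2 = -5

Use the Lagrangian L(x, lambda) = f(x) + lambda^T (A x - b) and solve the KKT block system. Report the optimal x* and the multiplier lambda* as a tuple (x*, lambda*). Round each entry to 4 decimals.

Form the Lagrangian:
  L(x, lambda) = (1/2) x^T Q x + c^T x + lambda^T (A x - b)
Stationarity (grad_x L = 0): Q x + c + A^T lambda = 0.
Primal feasibility: A x = b.

This gives the KKT block system:
  [ Q   A^T ] [ x     ]   [-c ]
  [ A    0  ] [ lambda ] = [ b ]

Solving the linear system:
  x*      = (2, -1)
  lambda* = (2)
  f(x*)   = 2

x* = (2, -1), lambda* = (2)


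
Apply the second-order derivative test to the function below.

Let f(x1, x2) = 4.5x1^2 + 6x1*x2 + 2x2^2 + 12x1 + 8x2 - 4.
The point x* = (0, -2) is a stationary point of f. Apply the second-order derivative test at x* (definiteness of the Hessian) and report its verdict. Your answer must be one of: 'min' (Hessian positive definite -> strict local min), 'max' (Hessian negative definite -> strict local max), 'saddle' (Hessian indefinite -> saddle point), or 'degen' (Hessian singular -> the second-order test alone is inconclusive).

Compute the Hessian H = grad^2 f:
  H = [[9, 6], [6, 4]]
Verify stationarity: grad f(x*) = H x* + g = (0, 0).
Eigenvalues of H: 0, 13.
H has a zero eigenvalue (singular; positive semidefinite but not definite), so H is neither positive definite, negative definite, nor indefinite. The second-order test alone is inconclusive -> degen.
(Indeed, f is constant along the null direction of H through x*, so x* is not a strict local extremum.)

degen


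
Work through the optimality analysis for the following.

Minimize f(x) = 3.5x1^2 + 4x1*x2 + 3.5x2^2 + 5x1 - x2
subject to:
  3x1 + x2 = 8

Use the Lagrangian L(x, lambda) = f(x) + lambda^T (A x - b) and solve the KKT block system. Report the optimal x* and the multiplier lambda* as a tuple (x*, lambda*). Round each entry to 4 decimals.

Form the Lagrangian:
  L(x, lambda) = (1/2) x^T Q x + c^T x + lambda^T (A x - b)
Stationarity (grad_x L = 0): Q x + c + A^T lambda = 0.
Primal feasibility: A x = b.

This gives the KKT block system:
  [ Q   A^T ] [ x     ]   [-c ]
  [ A    0  ] [ lambda ] = [ b ]

Solving the linear system:
  x*      = (2.7826, -0.3478)
  lambda* = (-7.6957)
  f(x*)   = 37.913

x* = (2.7826, -0.3478), lambda* = (-7.6957)


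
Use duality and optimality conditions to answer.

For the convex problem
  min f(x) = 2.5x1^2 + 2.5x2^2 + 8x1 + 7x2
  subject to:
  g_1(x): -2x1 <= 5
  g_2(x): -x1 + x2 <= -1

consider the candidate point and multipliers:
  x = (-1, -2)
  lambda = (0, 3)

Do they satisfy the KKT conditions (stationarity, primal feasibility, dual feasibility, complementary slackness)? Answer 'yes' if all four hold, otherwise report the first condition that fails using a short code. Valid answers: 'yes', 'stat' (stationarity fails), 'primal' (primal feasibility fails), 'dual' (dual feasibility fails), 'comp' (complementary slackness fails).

Gradient of f: grad f(x) = Q x + c = (3, -3)
Constraint values g_i(x) = a_i^T x - b_i:
  g_1((-1, -2)) = -3
  g_2((-1, -2)) = 0
Stationarity residual: grad f(x) + sum_i lambda_i a_i = (0, 0)
  -> stationarity OK
Primal feasibility (all g_i <= 0): OK
Dual feasibility (all lambda_i >= 0): OK
Complementary slackness (lambda_i * g_i(x) = 0 for all i): OK

Verdict: yes, KKT holds.

yes


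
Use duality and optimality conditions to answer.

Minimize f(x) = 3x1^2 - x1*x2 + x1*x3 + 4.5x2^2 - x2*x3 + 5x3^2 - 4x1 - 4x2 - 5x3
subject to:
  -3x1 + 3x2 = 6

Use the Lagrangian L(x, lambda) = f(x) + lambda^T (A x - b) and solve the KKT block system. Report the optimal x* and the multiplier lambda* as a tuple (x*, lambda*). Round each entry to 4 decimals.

Form the Lagrangian:
  L(x, lambda) = (1/2) x^T Q x + c^T x + lambda^T (A x - b)
Stationarity (grad_x L = 0): Q x + c + A^T lambda = 0.
Primal feasibility: A x = b.

This gives the KKT block system:
  [ Q   A^T ] [ x     ]   [-c ]
  [ A    0  ] [ lambda ] = [ b ]

Solving the linear system:
  x*      = (-0.6154, 1.3846, 0.7)
  lambda* = (-2.7923)
  f(x*)   = 5.0885

x* = (-0.6154, 1.3846, 0.7), lambda* = (-2.7923)


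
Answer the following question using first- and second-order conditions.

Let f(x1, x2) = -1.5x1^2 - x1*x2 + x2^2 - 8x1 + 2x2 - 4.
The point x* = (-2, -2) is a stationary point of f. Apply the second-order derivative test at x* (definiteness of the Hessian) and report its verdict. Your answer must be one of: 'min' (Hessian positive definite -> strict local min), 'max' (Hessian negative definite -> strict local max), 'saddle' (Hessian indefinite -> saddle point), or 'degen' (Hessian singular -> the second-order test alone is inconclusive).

Compute the Hessian H = grad^2 f:
  H = [[-3, -1], [-1, 2]]
Verify stationarity: grad f(x*) = H x* + g = (0, 0).
Eigenvalues of H: -3.1926, 2.1926.
Eigenvalues have mixed signs, so H is indefinite -> x* is a saddle point.

saddle


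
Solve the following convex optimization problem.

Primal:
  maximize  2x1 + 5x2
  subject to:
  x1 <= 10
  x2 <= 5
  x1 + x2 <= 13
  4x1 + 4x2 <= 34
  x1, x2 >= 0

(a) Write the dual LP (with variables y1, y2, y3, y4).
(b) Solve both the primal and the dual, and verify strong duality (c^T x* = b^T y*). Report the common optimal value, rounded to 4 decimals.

The standard primal-dual pair for 'max c^T x s.t. A x <= b, x >= 0' is:
  Dual:  min b^T y  s.t.  A^T y >= c,  y >= 0.

So the dual LP is:
  minimize  10y1 + 5y2 + 13y3 + 34y4
  subject to:
    y1 + y3 + 4y4 >= 2
    y2 + y3 + 4y4 >= 5
    y1, y2, y3, y4 >= 0

Solving the primal: x* = (3.5, 5).
  primal value c^T x* = 32.
Solving the dual: y* = (0, 3, 0, 0.5).
  dual value b^T y* = 32.
Strong duality: c^T x* = b^T y*. Confirmed.

32


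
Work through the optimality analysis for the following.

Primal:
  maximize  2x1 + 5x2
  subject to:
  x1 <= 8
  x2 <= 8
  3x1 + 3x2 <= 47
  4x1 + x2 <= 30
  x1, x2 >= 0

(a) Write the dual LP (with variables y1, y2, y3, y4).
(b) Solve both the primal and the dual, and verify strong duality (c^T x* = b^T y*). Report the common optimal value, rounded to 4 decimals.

The standard primal-dual pair for 'max c^T x s.t. A x <= b, x >= 0' is:
  Dual:  min b^T y  s.t.  A^T y >= c,  y >= 0.

So the dual LP is:
  minimize  8y1 + 8y2 + 47y3 + 30y4
  subject to:
    y1 + 3y3 + 4y4 >= 2
    y2 + 3y3 + y4 >= 5
    y1, y2, y3, y4 >= 0

Solving the primal: x* = (5.5, 8).
  primal value c^T x* = 51.
Solving the dual: y* = (0, 4.5, 0, 0.5).
  dual value b^T y* = 51.
Strong duality: c^T x* = b^T y*. Confirmed.

51


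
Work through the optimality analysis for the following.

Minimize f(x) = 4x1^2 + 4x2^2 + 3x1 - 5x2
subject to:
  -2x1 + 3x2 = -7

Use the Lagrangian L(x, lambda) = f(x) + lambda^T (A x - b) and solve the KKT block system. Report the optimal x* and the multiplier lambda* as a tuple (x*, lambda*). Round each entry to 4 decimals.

Form the Lagrangian:
  L(x, lambda) = (1/2) x^T Q x + c^T x + lambda^T (A x - b)
Stationarity (grad_x L = 0): Q x + c + A^T lambda = 0.
Primal feasibility: A x = b.

This gives the KKT block system:
  [ Q   A^T ] [ x     ]   [-c ]
  [ A    0  ] [ lambda ] = [ b ]

Solving the linear system:
  x*      = (1.1058, -1.5962)
  lambda* = (5.9231)
  f(x*)   = 26.3798

x* = (1.1058, -1.5962), lambda* = (5.9231)


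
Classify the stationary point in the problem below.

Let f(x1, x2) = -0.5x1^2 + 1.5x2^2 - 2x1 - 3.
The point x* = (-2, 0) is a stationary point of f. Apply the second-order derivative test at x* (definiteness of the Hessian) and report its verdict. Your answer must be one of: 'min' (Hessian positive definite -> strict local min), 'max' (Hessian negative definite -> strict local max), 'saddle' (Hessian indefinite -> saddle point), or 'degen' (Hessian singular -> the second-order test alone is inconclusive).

Compute the Hessian H = grad^2 f:
  H = [[-1, 0], [0, 3]]
Verify stationarity: grad f(x*) = H x* + g = (0, 0).
Eigenvalues of H: -1, 3.
Eigenvalues have mixed signs, so H is indefinite -> x* is a saddle point.

saddle


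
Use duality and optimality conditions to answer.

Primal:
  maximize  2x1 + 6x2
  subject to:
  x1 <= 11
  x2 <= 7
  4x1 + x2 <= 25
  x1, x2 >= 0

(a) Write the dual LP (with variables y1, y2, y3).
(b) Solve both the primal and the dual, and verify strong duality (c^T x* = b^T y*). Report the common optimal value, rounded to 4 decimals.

The standard primal-dual pair for 'max c^T x s.t. A x <= b, x >= 0' is:
  Dual:  min b^T y  s.t.  A^T y >= c,  y >= 0.

So the dual LP is:
  minimize  11y1 + 7y2 + 25y3
  subject to:
    y1 + 4y3 >= 2
    y2 + y3 >= 6
    y1, y2, y3 >= 0

Solving the primal: x* = (4.5, 7).
  primal value c^T x* = 51.
Solving the dual: y* = (0, 5.5, 0.5).
  dual value b^T y* = 51.
Strong duality: c^T x* = b^T y*. Confirmed.

51


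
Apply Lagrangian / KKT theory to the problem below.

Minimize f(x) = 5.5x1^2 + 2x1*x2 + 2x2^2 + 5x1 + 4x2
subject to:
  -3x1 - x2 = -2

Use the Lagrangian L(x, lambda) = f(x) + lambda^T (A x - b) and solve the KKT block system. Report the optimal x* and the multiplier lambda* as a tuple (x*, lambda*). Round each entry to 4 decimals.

Form the Lagrangian:
  L(x, lambda) = (1/2) x^T Q x + c^T x + lambda^T (A x - b)
Stationarity (grad_x L = 0): Q x + c + A^T lambda = 0.
Primal feasibility: A x = b.

This gives the KKT block system:
  [ Q   A^T ] [ x     ]   [-c ]
  [ A    0  ] [ lambda ] = [ b ]

Solving the linear system:
  x*      = (0.7714, -0.3143)
  lambda* = (4.2857)
  f(x*)   = 5.5857

x* = (0.7714, -0.3143), lambda* = (4.2857)


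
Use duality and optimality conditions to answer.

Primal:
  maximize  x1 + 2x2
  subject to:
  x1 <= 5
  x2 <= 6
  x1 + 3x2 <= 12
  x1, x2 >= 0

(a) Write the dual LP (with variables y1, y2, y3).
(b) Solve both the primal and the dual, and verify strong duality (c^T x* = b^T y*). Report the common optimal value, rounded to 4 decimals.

The standard primal-dual pair for 'max c^T x s.t. A x <= b, x >= 0' is:
  Dual:  min b^T y  s.t.  A^T y >= c,  y >= 0.

So the dual LP is:
  minimize  5y1 + 6y2 + 12y3
  subject to:
    y1 + y3 >= 1
    y2 + 3y3 >= 2
    y1, y2, y3 >= 0

Solving the primal: x* = (5, 2.3333).
  primal value c^T x* = 9.6667.
Solving the dual: y* = (0.3333, 0, 0.6667).
  dual value b^T y* = 9.6667.
Strong duality: c^T x* = b^T y*. Confirmed.

9.6667


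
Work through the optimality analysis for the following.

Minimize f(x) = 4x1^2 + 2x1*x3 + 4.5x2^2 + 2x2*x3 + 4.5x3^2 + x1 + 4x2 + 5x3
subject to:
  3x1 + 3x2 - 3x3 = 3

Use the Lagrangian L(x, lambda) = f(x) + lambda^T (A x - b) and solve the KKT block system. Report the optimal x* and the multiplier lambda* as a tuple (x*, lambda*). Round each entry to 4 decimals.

Form the Lagrangian:
  L(x, lambda) = (1/2) x^T Q x + c^T x + lambda^T (A x - b)
Stationarity (grad_x L = 0): Q x + c + A^T lambda = 0.
Primal feasibility: A x = b.

This gives the KKT block system:
  [ Q   A^T ] [ x     ]   [-c ]
  [ A    0  ] [ lambda ] = [ b ]

Solving the linear system:
  x*      = (0.2867, -0.0785, -0.7918)
  lambda* = (-0.57)
  f(x*)   = -1.1382

x* = (0.2867, -0.0785, -0.7918), lambda* = (-0.57)


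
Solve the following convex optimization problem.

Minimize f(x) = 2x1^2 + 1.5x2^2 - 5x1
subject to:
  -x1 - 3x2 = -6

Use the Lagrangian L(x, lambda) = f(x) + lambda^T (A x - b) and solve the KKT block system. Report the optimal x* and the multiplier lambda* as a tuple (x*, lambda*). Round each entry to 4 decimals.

Form the Lagrangian:
  L(x, lambda) = (1/2) x^T Q x + c^T x + lambda^T (A x - b)
Stationarity (grad_x L = 0): Q x + c + A^T lambda = 0.
Primal feasibility: A x = b.

This gives the KKT block system:
  [ Q   A^T ] [ x     ]   [-c ]
  [ A    0  ] [ lambda ] = [ b ]

Solving the linear system:
  x*      = (1.6154, 1.4615)
  lambda* = (1.4615)
  f(x*)   = 0.3462

x* = (1.6154, 1.4615), lambda* = (1.4615)


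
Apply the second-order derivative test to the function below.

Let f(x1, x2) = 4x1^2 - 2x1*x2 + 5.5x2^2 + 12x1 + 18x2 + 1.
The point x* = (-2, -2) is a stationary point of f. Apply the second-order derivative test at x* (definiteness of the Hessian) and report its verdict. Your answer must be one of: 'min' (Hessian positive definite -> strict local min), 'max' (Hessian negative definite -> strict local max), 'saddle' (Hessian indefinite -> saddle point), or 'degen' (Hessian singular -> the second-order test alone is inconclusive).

Compute the Hessian H = grad^2 f:
  H = [[8, -2], [-2, 11]]
Verify stationarity: grad f(x*) = H x* + g = (0, 0).
Eigenvalues of H: 7, 12.
Both eigenvalues > 0, so H is positive definite -> x* is a strict local min.

min


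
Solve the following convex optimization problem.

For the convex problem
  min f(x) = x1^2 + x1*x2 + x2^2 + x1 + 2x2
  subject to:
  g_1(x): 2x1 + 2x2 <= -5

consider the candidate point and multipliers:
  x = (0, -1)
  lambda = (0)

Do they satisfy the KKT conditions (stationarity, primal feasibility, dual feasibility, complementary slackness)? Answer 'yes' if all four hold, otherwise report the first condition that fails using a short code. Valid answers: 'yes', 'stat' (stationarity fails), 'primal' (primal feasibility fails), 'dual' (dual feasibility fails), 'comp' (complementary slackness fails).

Gradient of f: grad f(x) = Q x + c = (0, 0)
Constraint values g_i(x) = a_i^T x - b_i:
  g_1((0, -1)) = 3
Stationarity residual: grad f(x) + sum_i lambda_i a_i = (0, 0)
  -> stationarity OK
Primal feasibility (all g_i <= 0): FAILS
Dual feasibility (all lambda_i >= 0): OK
Complementary slackness (lambda_i * g_i(x) = 0 for all i): OK

Verdict: the first failing condition is primal_feasibility -> primal.

primal


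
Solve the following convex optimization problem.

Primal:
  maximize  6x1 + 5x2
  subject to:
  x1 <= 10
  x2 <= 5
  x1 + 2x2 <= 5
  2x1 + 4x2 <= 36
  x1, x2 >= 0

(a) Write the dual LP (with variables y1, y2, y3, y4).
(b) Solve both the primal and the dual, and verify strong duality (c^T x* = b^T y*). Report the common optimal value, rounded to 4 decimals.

The standard primal-dual pair for 'max c^T x s.t. A x <= b, x >= 0' is:
  Dual:  min b^T y  s.t.  A^T y >= c,  y >= 0.

So the dual LP is:
  minimize  10y1 + 5y2 + 5y3 + 36y4
  subject to:
    y1 + y3 + 2y4 >= 6
    y2 + 2y3 + 4y4 >= 5
    y1, y2, y3, y4 >= 0

Solving the primal: x* = (5, 0).
  primal value c^T x* = 30.
Solving the dual: y* = (0, 0, 6, 0).
  dual value b^T y* = 30.
Strong duality: c^T x* = b^T y*. Confirmed.

30


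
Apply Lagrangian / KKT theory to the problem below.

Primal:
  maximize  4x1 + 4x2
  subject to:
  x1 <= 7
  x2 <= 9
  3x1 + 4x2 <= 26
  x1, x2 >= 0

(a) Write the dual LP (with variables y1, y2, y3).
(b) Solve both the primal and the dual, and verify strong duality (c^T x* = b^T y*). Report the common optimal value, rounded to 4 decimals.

The standard primal-dual pair for 'max c^T x s.t. A x <= b, x >= 0' is:
  Dual:  min b^T y  s.t.  A^T y >= c,  y >= 0.

So the dual LP is:
  minimize  7y1 + 9y2 + 26y3
  subject to:
    y1 + 3y3 >= 4
    y2 + 4y3 >= 4
    y1, y2, y3 >= 0

Solving the primal: x* = (7, 1.25).
  primal value c^T x* = 33.
Solving the dual: y* = (1, 0, 1).
  dual value b^T y* = 33.
Strong duality: c^T x* = b^T y*. Confirmed.

33
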